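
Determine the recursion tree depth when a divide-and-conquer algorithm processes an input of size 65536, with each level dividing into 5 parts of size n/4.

For divide and conquer with division factor 4:

Problem sizes at each level:
Level 0: 65536
Level 1: 16384
Level 2: 4096
Level 3: 1024
Level 4: 256
Level 5: 64
Level 6: 16
Level 7: 4
Level 8: 1

The root is level 0 and the size-1 base case is level 8 (the tree spans levels 0 through 8, i.e. 9 levels counting the root), so the depth is the number of divisions: log_4(65536) = 8

The recursion tree depth is log_4(65536) = 8. At each level, the problem size is divided by 4, so it takes 8 divisions to reduce to a base case of size 1. The algorithm makes 5 recursive calls at each level.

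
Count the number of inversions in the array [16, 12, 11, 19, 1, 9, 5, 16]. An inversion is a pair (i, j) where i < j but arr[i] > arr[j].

Finding inversions in [16, 12, 11, 19, 1, 9, 5, 16]:

(0, 1): arr[0]=16 > arr[1]=12
(0, 2): arr[0]=16 > arr[2]=11
(0, 4): arr[0]=16 > arr[4]=1
(0, 5): arr[0]=16 > arr[5]=9
(0, 6): arr[0]=16 > arr[6]=5
(1, 2): arr[1]=12 > arr[2]=11
(1, 4): arr[1]=12 > arr[4]=1
(1, 5): arr[1]=12 > arr[5]=9
(1, 6): arr[1]=12 > arr[6]=5
(2, 4): arr[2]=11 > arr[4]=1
(2, 5): arr[2]=11 > arr[5]=9
(2, 6): arr[2]=11 > arr[6]=5
(3, 4): arr[3]=19 > arr[4]=1
(3, 5): arr[3]=19 > arr[5]=9
(3, 6): arr[3]=19 > arr[6]=5
(3, 7): arr[3]=19 > arr[7]=16
(5, 6): arr[5]=9 > arr[6]=5

Total inversions: 17

The array has 17 inversion(s): (0,1), (0,2), (0,4), (0,5), (0,6), (1,2), (1,4), (1,5), (1,6), (2,4), (2,5), (2,6), (3,4), (3,5), (3,6), (3,7), (5,6). Each pair (i,j) satisfies i < j and arr[i] > arr[j].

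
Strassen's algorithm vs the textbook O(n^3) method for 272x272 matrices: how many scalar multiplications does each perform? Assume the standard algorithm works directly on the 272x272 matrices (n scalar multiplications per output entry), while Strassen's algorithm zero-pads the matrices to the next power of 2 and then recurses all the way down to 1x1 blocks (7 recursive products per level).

Matrix multiplication for 272x272 matrices:

Strassen's algorithm requires power-of-2 dimensions. Pad 272x272 to 512x512 (next power of 2).

Standard algorithm: 272^3 = 20123648 multiplications
Strassen's algorithm: 7^(log2(512)) = 7^9 = 40353607 multiplications
Difference: 20123648 - 40353607 = -20229959 (Strassen uses MORE here due to padding overhead — for small or just-over-power-of-2 n, padding can outweigh the per-level savings)

Standard: 20123648 multiplications (272^3). Strassen: 40353607 multiplications (7^9, after padding to 512x512). Strassen reduces 8 recursive multiplications to 7 at each level.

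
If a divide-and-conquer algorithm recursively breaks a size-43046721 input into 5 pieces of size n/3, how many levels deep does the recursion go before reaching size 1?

For divide and conquer with division factor 3:

Problem sizes at each level:
Level 0: 43046721
Level 1: 14348907
Level 2: 4782969
Level 3: 1594323
Level 4: 531441
Level 5: 177147
Level 6: 59049
Level 7: 19683
Level 8: 6561
Level 9: 2187
Level 10: 729
Level 11: 243
Level 12: 81
Level 13: 27
Level 14: 9
Level 15: 3
Level 16: 1

The root is level 0 and the size-1 base case is level 16 (the tree spans levels 0 through 16, i.e. 17 levels counting the root), so the depth is the number of divisions: log_3(43046721) = 16

The recursion tree depth is log_3(43046721) = 16. At each level, the problem size is divided by 3, so it takes 16 divisions to reduce to a base case of size 1. The algorithm makes 5 recursive calls at each level.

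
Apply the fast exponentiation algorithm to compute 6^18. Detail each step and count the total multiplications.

Computing 6^18 by squaring (build up from 6^1; each line after the first costs one multiplication):

6^1 = 6
6^2 = (6^1)^2 = 6^2 = 36
6^4 = (6^2)^2 = 36^2 = 1296
6^8 = (6^4)^2 = 1296^2 = 1679616
6^9 = 6 * 6^8 = 6 * 1679616 = 10077696
6^18 = (6^9)^2 = 10077696^2 = 101559956668416

Result: 101559956668416
Multiplications needed: 5 (5 lines after 6^1)

6^18 = 101559956668416. Using exponentiation by squaring, this requires 5 multiplications. The key idea: if the exponent is even, square the half-power; if odd, multiply by the base once.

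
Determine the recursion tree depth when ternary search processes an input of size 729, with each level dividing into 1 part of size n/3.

For divide and conquer with division factor 3:

Problem sizes at each level:
Level 0: 729
Level 1: 243
Level 2: 81
Level 3: 27
Level 4: 9
Level 5: 3
Level 6: 1

The root is level 0 and the size-1 base case is level 6 (the tree spans levels 0 through 6, i.e. 7 levels counting the root), so the depth is the number of divisions: log_3(729) = 6

The recursion tree depth is log_3(729) = 6. At each level, the problem size is divided by 3, so it takes 6 divisions to reduce to a base case of size 1. The algorithm makes 1 recursive call at each level.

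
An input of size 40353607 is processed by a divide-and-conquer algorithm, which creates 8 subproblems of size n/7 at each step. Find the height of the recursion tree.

For divide and conquer with division factor 7:

Problem sizes at each level:
Level 0: 40353607
Level 1: 5764801
Level 2: 823543
Level 3: 117649
Level 4: 16807
Level 5: 2401
Level 6: 343
Level 7: 49
Level 8: 7
Level 9: 1

The root is level 0 and the size-1 base case is level 9 (the tree spans levels 0 through 9, i.e. 10 levels counting the root), so the depth is the number of divisions: log_7(40353607) = 9

The recursion tree depth is log_7(40353607) = 9. At each level, the problem size is divided by 7, so it takes 9 divisions to reduce to a base case of size 1. The algorithm makes 8 recursive calls at each level.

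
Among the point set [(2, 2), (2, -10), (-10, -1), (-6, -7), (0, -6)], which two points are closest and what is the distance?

Computing all pairwise distances among 5 points:

d((2, 2), (2, -10)) = 12.0
d((2, 2), (-10, -1)) = 12.3693
d((2, 2), (-6, -7)) = 12.0416
d((2, 2), (0, -6)) = 8.2462
d((2, -10), (-10, -1)) = 15.0
d((2, -10), (-6, -7)) = 8.544
d((2, -10), (0, -6)) = 4.4721 <-- minimum
d((-10, -1), (-6, -7)) = 7.2111
d((-10, -1), (0, -6)) = 11.1803
d((-6, -7), (0, -6)) = 6.0828

Closest pair: (2, -10) and (0, -6) with distance 4.4721

The closest pair is (2, -10) and (0, -6) with Euclidean distance 4.4721. For 5 points, brute-force pairwise comparison is shown above. For large n, the divide-and-conquer algorithm (sort by x, recurse on halves, check the dividing strip) achieves O(n log n).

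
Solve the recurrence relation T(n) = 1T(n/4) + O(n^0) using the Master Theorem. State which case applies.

Master Theorem for T(n) = 1T(n/4) + O(n^0):

a = 1, b = 4, c = 0
log_b(a) = log_4(1) = 0.0000

Case 2: c = 0 = log_4(1) = 0.0000
T(n) = O(n^0 log n) = O(log n)

For T(n) = 1T(n/4) + O(n^0): log_4(1) = 0.0000. This is Case 2 of the Master Theorem (c = log_b(a), equal work at all levels), giving O(log n).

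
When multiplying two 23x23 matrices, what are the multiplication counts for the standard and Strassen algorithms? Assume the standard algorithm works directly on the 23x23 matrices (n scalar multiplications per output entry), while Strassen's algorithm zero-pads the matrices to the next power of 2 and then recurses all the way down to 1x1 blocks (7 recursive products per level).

Matrix multiplication for 23x23 matrices:

Strassen's algorithm requires power-of-2 dimensions. Pad 23x23 to 32x32 (next power of 2).

Standard algorithm: 23^3 = 12167 multiplications
Strassen's algorithm: 7^(log2(32)) = 7^5 = 16807 multiplications
Difference: 12167 - 16807 = -4640 (Strassen uses MORE here due to padding overhead — for small or just-over-power-of-2 n, padding can outweigh the per-level savings)

Standard: 12167 multiplications (23^3). Strassen: 16807 multiplications (7^5, after padding to 32x32). Strassen reduces 8 recursive multiplications to 7 at each level.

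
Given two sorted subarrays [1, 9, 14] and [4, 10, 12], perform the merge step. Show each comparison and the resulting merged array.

Merging process:

Compare 1 vs 4: take 1 from left. Merged: [1]
Compare 9 vs 4: take 4 from right. Merged: [1, 4]
Compare 9 vs 10: take 9 from left. Merged: [1, 4, 9]
Compare 14 vs 10: take 10 from right. Merged: [1, 4, 9, 10]
Compare 14 vs 12: take 12 from right. Merged: [1, 4, 9, 10, 12]
Append remaining from left: [14]. Merged: [1, 4, 9, 10, 12, 14]

Final merged array: [1, 4, 9, 10, 12, 14]
Total comparisons: 5

The merged array is [1, 4, 9, 10, 12, 14], requiring 5 comparisons. The merge step runs in O(n) time where n is the total number of elements.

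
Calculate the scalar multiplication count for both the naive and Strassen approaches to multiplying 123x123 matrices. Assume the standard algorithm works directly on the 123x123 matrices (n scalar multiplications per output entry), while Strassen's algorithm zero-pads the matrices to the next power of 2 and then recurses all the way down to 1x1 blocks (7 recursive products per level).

Matrix multiplication for 123x123 matrices:

Strassen's algorithm requires power-of-2 dimensions. Pad 123x123 to 128x128 (next power of 2).

Standard algorithm: 123^3 = 1860867 multiplications
Strassen's algorithm: 7^(log2(128)) = 7^7 = 823543 multiplications
Savings: 1860867 - 823543 = 1037324 multiplications

Standard: 1860867 multiplications (123^3). Strassen: 823543 multiplications (7^7, after padding to 128x128). Strassen reduces 8 recursive multiplications to 7 at each level.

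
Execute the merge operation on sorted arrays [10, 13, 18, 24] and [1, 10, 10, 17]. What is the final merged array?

Merging process:

Compare 10 vs 1: take 1 from right. Merged: [1]
Compare 10 vs 10: take 10 from left. Merged: [1, 10]
Compare 13 vs 10: take 10 from right. Merged: [1, 10, 10]
Compare 13 vs 10: take 10 from right. Merged: [1, 10, 10, 10]
Compare 13 vs 17: take 13 from left. Merged: [1, 10, 10, 10, 13]
Compare 18 vs 17: take 17 from right. Merged: [1, 10, 10, 10, 13, 17]
Append remaining from left: [18, 24]. Merged: [1, 10, 10, 10, 13, 17, 18, 24]

Final merged array: [1, 10, 10, 10, 13, 17, 18, 24]
Total comparisons: 6

The merged array is [1, 10, 10, 10, 13, 17, 18, 24], requiring 6 comparisons. The merge step runs in O(n) time where n is the total number of elements.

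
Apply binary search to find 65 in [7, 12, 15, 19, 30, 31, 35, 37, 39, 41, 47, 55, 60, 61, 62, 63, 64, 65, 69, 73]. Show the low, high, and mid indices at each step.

Binary search for 65 in [7, 12, 15, 19, 30, 31, 35, 37, 39, 41, 47, 55, 60, 61, 62, 63, 64, 65, 69, 73]:

lo=0, hi=19, mid=9, arr[mid]=41 -> 41 < 65, search right half
lo=10, hi=19, mid=14, arr[mid]=62 -> 62 < 65, search right half
lo=15, hi=19, mid=17, arr[mid]=65 -> Found target at index 17!

Binary search finds 65 at index 17 after 3 comparisons. The search repeatedly halves the search space by comparing with the middle element.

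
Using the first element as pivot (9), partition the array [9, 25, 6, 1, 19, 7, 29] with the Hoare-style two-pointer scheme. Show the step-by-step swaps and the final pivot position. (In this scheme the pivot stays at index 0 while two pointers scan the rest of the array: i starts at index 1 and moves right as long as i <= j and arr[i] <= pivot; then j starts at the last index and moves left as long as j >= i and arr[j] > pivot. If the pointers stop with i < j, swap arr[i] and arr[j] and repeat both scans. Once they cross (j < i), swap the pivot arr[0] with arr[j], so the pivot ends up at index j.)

Hoare-style two-pointer partition with pivot = 9:

Initial array: [9, 25, 6, 1, 19, 7, 29]

Pointers start at i = 1, j = 6.
i stops at index 1 (arr[1]=25 > 9), j stops at index 5 (arr[5]=7 <= 9): swap arr[1] and arr[5], array becomes [9, 7, 6, 1, 19, 25, 29]
i ends at 4, j ends at 3: the pointers have crossed (j < i), so scanning stops.

Swap pivot arr[0] with arr[3] to place pivot at position 3: [1, 7, 6, 9, 19, 25, 29]
Pivot position: 3

After partitioning with pivot 9, the array becomes [1, 7, 6, 9, 19, 25, 29]. The pivot is placed at index 3. All elements to the left of the pivot are <= 9, and all elements to the right are > 9.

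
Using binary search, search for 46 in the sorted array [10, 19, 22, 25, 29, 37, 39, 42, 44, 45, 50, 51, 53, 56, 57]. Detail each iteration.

Binary search for 46 in [10, 19, 22, 25, 29, 37, 39, 42, 44, 45, 50, 51, 53, 56, 57]:

lo=0, hi=14, mid=7, arr[mid]=42 -> 42 < 46, search right half
lo=8, hi=14, mid=11, arr[mid]=51 -> 51 > 46, search left half
lo=8, hi=10, mid=9, arr[mid]=45 -> 45 < 46, search right half
lo=10, hi=10, mid=10, arr[mid]=50 -> 50 > 46, search left half
lo=10 > hi=9, target 46 not found

Binary search determines that 46 is not in the array after 4 comparisons. The search space was exhausted without finding the target.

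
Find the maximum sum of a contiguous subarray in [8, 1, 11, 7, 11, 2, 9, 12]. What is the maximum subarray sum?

Using Kadane's algorithm on [8, 1, 11, 7, 11, 2, 9, 12]:

Scanning through the array:
Position 1 (value 1): max_ending_here = 9, max_so_far = 9
Position 2 (value 11): max_ending_here = 20, max_so_far = 20
Position 3 (value 7): max_ending_here = 27, max_so_far = 27
Position 4 (value 11): max_ending_here = 38, max_so_far = 38
Position 5 (value 2): max_ending_here = 40, max_so_far = 40
Position 6 (value 9): max_ending_here = 49, max_so_far = 49
Position 7 (value 12): max_ending_here = 61, max_so_far = 61

Maximum subarray: [8, 1, 11, 7, 11, 2, 9, 12]
Maximum sum: 61

The maximum subarray is [8, 1, 11, 7, 11, 2, 9, 12] with sum 61. This subarray runs from index 0 to index 7.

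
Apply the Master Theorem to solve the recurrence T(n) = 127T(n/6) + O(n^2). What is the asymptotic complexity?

Master Theorem for T(n) = 127T(n/6) + O(n^2):

a = 127, b = 6, c = 2
log_b(a) = log_6(127) = 2.7036

Case 1: c = 2 < log_6(127) = 2.7036
T(n) = O(n^(log_6 127))

For T(n) = 127T(n/6) + O(n^2): log_6(127) = 2.7036. This is Case 1 of the Master Theorem (c < log_b(a), work dominated by leaves), giving O(n^(log_6 127)).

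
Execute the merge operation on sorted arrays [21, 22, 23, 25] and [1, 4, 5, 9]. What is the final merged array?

Merging process:

Compare 21 vs 1: take 1 from right. Merged: [1]
Compare 21 vs 4: take 4 from right. Merged: [1, 4]
Compare 21 vs 5: take 5 from right. Merged: [1, 4, 5]
Compare 21 vs 9: take 9 from right. Merged: [1, 4, 5, 9]
Append remaining from left: [21, 22, 23, 25]. Merged: [1, 4, 5, 9, 21, 22, 23, 25]

Final merged array: [1, 4, 5, 9, 21, 22, 23, 25]
Total comparisons: 4

The merged array is [1, 4, 5, 9, 21, 22, 23, 25], requiring 4 comparisons. The merge step runs in O(n) time where n is the total number of elements.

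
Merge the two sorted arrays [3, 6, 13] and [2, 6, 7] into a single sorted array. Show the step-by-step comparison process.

Merging process:

Compare 3 vs 2: take 2 from right. Merged: [2]
Compare 3 vs 6: take 3 from left. Merged: [2, 3]
Compare 6 vs 6: take 6 from left. Merged: [2, 3, 6]
Compare 13 vs 6: take 6 from right. Merged: [2, 3, 6, 6]
Compare 13 vs 7: take 7 from right. Merged: [2, 3, 6, 6, 7]
Append remaining from left: [13]. Merged: [2, 3, 6, 6, 7, 13]

Final merged array: [2, 3, 6, 6, 7, 13]
Total comparisons: 5

The merged array is [2, 3, 6, 6, 7, 13], requiring 5 comparisons. The merge step runs in O(n) time where n is the total number of elements.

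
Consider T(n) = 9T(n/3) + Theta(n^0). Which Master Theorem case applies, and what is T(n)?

Master Theorem for T(n) = 9T(n/3) + O(n^0):

a = 9, b = 3, c = 0
log_b(a) = log_3(9) = 2.0000

Case 1: c = 0 < log_3(9) = 2.0000
T(n) = O(n^(log_3 9)) = O(n^2)

For T(n) = 9T(n/3) + O(n^0): log_3(9) = 2.0000. This is Case 1 of the Master Theorem (c < log_b(a), work dominated by leaves), giving O(n^2).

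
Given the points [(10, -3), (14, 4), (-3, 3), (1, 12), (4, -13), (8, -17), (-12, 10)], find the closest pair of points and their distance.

Computing all pairwise distances among 7 points:

d((10, -3), (14, 4)) = 8.0623
d((10, -3), (-3, 3)) = 14.3178
d((10, -3), (1, 12)) = 17.4929
d((10, -3), (4, -13)) = 11.6619
d((10, -3), (8, -17)) = 14.1421
d((10, -3), (-12, 10)) = 25.5539
d((14, 4), (-3, 3)) = 17.0294
d((14, 4), (1, 12)) = 15.2643
d((14, 4), (4, -13)) = 19.7231
d((14, 4), (8, -17)) = 21.8403
d((14, 4), (-12, 10)) = 26.6833
d((-3, 3), (1, 12)) = 9.8489
d((-3, 3), (4, -13)) = 17.4642
d((-3, 3), (8, -17)) = 22.8254
d((-3, 3), (-12, 10)) = 11.4018
d((1, 12), (4, -13)) = 25.1794
d((1, 12), (8, -17)) = 29.8329
d((1, 12), (-12, 10)) = 13.1529
d((4, -13), (8, -17)) = 5.6569 <-- minimum
d((4, -13), (-12, 10)) = 28.0179
d((8, -17), (-12, 10)) = 33.6006

Closest pair: (4, -13) and (8, -17) with distance 5.6569

The closest pair is (4, -13) and (8, -17) with Euclidean distance 5.6569. For 7 points, brute-force pairwise comparison is shown above. For large n, the divide-and-conquer algorithm (sort by x, recurse on halves, check the dividing strip) achieves O(n log n).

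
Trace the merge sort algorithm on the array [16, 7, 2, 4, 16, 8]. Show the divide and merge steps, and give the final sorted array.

Merge sort trace:

Split: [16, 7, 2, 4, 16, 8] -> [16, 7, 2] and [4, 16, 8]
  Split: [16, 7, 2] -> [16] and [7, 2]
    Split: [7, 2] -> [7] and [2]
    Merge: [7] + [2] -> [2, 7]
  Merge: [16] + [2, 7] -> [2, 7, 16]
  Split: [4, 16, 8] -> [4] and [16, 8]
    Split: [16, 8] -> [16] and [8]
    Merge: [16] + [8] -> [8, 16]
  Merge: [4] + [8, 16] -> [4, 8, 16]
Merge: [2, 7, 16] + [4, 8, 16] -> [2, 4, 7, 8, 16, 16]

Final sorted array: [2, 4, 7, 8, 16, 16]

The merge sort proceeds by recursively splitting the array and merging sorted halves.
After all merges, the sorted array is [2, 4, 7, 8, 16, 16].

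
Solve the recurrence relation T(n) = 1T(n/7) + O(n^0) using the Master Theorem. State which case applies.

Master Theorem for T(n) = 1T(n/7) + O(n^0):

a = 1, b = 7, c = 0
log_b(a) = log_7(1) = 0.0000

Case 2: c = 0 = log_7(1) = 0.0000
T(n) = O(n^0 log n) = O(log n)

For T(n) = 1T(n/7) + O(n^0): log_7(1) = 0.0000. This is Case 2 of the Master Theorem (c = log_b(a), equal work at all levels), giving O(log n).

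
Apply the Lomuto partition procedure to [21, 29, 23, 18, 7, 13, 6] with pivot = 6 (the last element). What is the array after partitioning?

Lomuto partition with pivot = 6:

Initial array: [21, 29, 23, 18, 7, 13, 6]

arr[0]=21 > 6: no swap
arr[1]=29 > 6: no swap
arr[2]=23 > 6: no swap
arr[3]=18 > 6: no swap
arr[4]=7 > 6: no swap
arr[5]=13 > 6: no swap

Place pivot at position 0: [6, 29, 23, 18, 7, 13, 21]
Pivot position: 0

After partitioning with pivot 6, the array becomes [6, 29, 23, 18, 7, 13, 21]. The pivot is placed at index 0. All elements to the left of the pivot are <= 6, and all elements to the right are > 6.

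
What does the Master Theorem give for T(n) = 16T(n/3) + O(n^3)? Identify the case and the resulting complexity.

Master Theorem for T(n) = 16T(n/3) + O(n^3):

a = 16, b = 3, c = 3
log_b(a) = log_3(16) = 2.5237

Case 3: c = 3 > log_3(16) = 2.5237
T(n) = O(n^3) = O(n^3)

For T(n) = 16T(n/3) + O(n^3): log_3(16) = 2.5237. This is Case 3 of the Master Theorem (c > log_b(a), work dominated by root), giving O(n^3).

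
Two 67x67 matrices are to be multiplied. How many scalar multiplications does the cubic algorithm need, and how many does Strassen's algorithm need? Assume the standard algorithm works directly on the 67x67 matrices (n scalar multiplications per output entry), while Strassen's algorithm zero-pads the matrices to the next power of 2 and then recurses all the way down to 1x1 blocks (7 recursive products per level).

Matrix multiplication for 67x67 matrices:

Strassen's algorithm requires power-of-2 dimensions. Pad 67x67 to 128x128 (next power of 2).

Standard algorithm: 67^3 = 300763 multiplications
Strassen's algorithm: 7^(log2(128)) = 7^7 = 823543 multiplications
Difference: 300763 - 823543 = -522780 (Strassen uses MORE here due to padding overhead — for small or just-over-power-of-2 n, padding can outweigh the per-level savings)

Standard: 300763 multiplications (67^3). Strassen: 823543 multiplications (7^7, after padding to 128x128). Strassen reduces 8 recursive multiplications to 7 at each level.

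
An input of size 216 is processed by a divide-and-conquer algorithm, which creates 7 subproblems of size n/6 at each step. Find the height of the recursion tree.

For divide and conquer with division factor 6:

Problem sizes at each level:
Level 0: 216
Level 1: 36
Level 2: 6
Level 3: 1

The root is level 0 and the size-1 base case is level 3 (the tree spans levels 0 through 3, i.e. 4 levels counting the root), so the depth is the number of divisions: log_6(216) = 3

The recursion tree depth is log_6(216) = 3. At each level, the problem size is divided by 6, so it takes 3 divisions to reduce to a base case of size 1. The algorithm makes 7 recursive calls at each level.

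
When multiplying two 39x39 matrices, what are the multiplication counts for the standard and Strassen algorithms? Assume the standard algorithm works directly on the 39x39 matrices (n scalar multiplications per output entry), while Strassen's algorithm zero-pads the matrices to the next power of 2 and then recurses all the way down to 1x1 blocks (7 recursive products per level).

Matrix multiplication for 39x39 matrices:

Strassen's algorithm requires power-of-2 dimensions. Pad 39x39 to 64x64 (next power of 2).

Standard algorithm: 39^3 = 59319 multiplications
Strassen's algorithm: 7^(log2(64)) = 7^6 = 117649 multiplications
Difference: 59319 - 117649 = -58330 (Strassen uses MORE here due to padding overhead — for small or just-over-power-of-2 n, padding can outweigh the per-level savings)

Standard: 59319 multiplications (39^3). Strassen: 117649 multiplications (7^6, after padding to 64x64). Strassen reduces 8 recursive multiplications to 7 at each level.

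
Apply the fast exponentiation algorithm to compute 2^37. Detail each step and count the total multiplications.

Computing 2^37 by squaring (build up from 2^1; each line after the first costs one multiplication):

2^1 = 2
2^2 = (2^1)^2 = 2^2 = 4
2^4 = (2^2)^2 = 4^2 = 16
2^8 = (2^4)^2 = 16^2 = 256
2^9 = 2 * 2^8 = 2 * 256 = 512
2^18 = (2^9)^2 = 512^2 = 262144
2^36 = (2^18)^2 = 262144^2 = 68719476736
2^37 = 2 * 2^36 = 2 * 68719476736 = 137438953472

Result: 137438953472
Multiplications needed: 7 (7 lines after 2^1)

2^37 = 137438953472. Using exponentiation by squaring, this requires 7 multiplications. The key idea: if the exponent is even, square the half-power; if odd, multiply by the base once.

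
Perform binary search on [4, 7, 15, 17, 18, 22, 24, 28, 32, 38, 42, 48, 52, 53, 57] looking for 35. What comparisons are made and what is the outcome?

Binary search for 35 in [4, 7, 15, 17, 18, 22, 24, 28, 32, 38, 42, 48, 52, 53, 57]:

lo=0, hi=14, mid=7, arr[mid]=28 -> 28 < 35, search right half
lo=8, hi=14, mid=11, arr[mid]=48 -> 48 > 35, search left half
lo=8, hi=10, mid=9, arr[mid]=38 -> 38 > 35, search left half
lo=8, hi=8, mid=8, arr[mid]=32 -> 32 < 35, search right half
lo=9 > hi=8, target 35 not found

Binary search determines that 35 is not in the array after 4 comparisons. The search space was exhausted without finding the target.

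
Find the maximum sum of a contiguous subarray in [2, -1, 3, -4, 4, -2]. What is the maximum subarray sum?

Using Kadane's algorithm on [2, -1, 3, -4, 4, -2]:

Scanning through the array:
Position 1 (value -1): max_ending_here = 1, max_so_far = 2
Position 2 (value 3): max_ending_here = 4, max_so_far = 4
Position 3 (value -4): max_ending_here = 0, max_so_far = 4
Position 4 (value 4): max_ending_here = 4, max_so_far = 4
Position 5 (value -2): max_ending_here = 2, max_so_far = 4

Maximum subarray: [2, -1, 3]
Maximum sum: 4

The maximum subarray is [2, -1, 3] with sum 4. This subarray runs from index 0 to index 2.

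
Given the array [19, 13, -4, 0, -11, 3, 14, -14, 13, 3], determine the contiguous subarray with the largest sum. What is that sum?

Using Kadane's algorithm on [19, 13, -4, 0, -11, 3, 14, -14, 13, 3]:

Scanning through the array:
Position 1 (value 13): max_ending_here = 32, max_so_far = 32
Position 2 (value -4): max_ending_here = 28, max_so_far = 32
Position 3 (value 0): max_ending_here = 28, max_so_far = 32
Position 4 (value -11): max_ending_here = 17, max_so_far = 32
Position 5 (value 3): max_ending_here = 20, max_so_far = 32
Position 6 (value 14): max_ending_here = 34, max_so_far = 34
Position 7 (value -14): max_ending_here = 20, max_so_far = 34
Position 8 (value 13): max_ending_here = 33, max_so_far = 34
Position 9 (value 3): max_ending_here = 36, max_so_far = 36

Maximum subarray: [19, 13, -4, 0, -11, 3, 14, -14, 13, 3]
Maximum sum: 36

The maximum subarray is [19, 13, -4, 0, -11, 3, 14, -14, 13, 3] with sum 36. This subarray runs from index 0 to index 9.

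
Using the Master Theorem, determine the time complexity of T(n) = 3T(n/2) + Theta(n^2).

Master Theorem for T(n) = 3T(n/2) + O(n^2):

a = 3, b = 2, c = 2
log_b(a) = log_2(3) = 1.5850

Case 3: c = 2 > log_2(3) = 1.5850
T(n) = O(n^2) = O(n^2)

For T(n) = 3T(n/2) + O(n^2): log_2(3) = 1.5850. This is Case 3 of the Master Theorem (c > log_b(a), work dominated by root), giving O(n^2).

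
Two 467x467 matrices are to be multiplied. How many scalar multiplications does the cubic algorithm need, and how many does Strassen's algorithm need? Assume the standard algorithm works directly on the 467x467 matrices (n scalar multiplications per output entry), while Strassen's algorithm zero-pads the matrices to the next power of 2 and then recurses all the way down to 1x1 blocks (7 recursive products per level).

Matrix multiplication for 467x467 matrices:

Strassen's algorithm requires power-of-2 dimensions. Pad 467x467 to 512x512 (next power of 2).

Standard algorithm: 467^3 = 101847563 multiplications
Strassen's algorithm: 7^(log2(512)) = 7^9 = 40353607 multiplications
Savings: 101847563 - 40353607 = 61493956 multiplications

Standard: 101847563 multiplications (467^3). Strassen: 40353607 multiplications (7^9, after padding to 512x512). Strassen reduces 8 recursive multiplications to 7 at each level.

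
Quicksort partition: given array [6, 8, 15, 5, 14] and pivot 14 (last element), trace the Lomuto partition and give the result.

Lomuto partition with pivot = 14:

Initial array: [6, 8, 15, 5, 14]

arr[0]=6 <= 14: swap with position 0, array becomes [6, 8, 15, 5, 14]
arr[1]=8 <= 14: swap with position 1, array becomes [6, 8, 15, 5, 14]
arr[2]=15 > 14: no swap
arr[3]=5 <= 14: swap with position 2, array becomes [6, 8, 5, 15, 14]

Place pivot at position 3: [6, 8, 5, 14, 15]
Pivot position: 3

After partitioning with pivot 14, the array becomes [6, 8, 5, 14, 15]. The pivot is placed at index 3. All elements to the left of the pivot are <= 14, and all elements to the right are > 14.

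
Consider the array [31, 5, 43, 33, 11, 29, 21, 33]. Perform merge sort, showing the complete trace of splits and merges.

Merge sort trace:

Split: [31, 5, 43, 33, 11, 29, 21, 33] -> [31, 5, 43, 33] and [11, 29, 21, 33]
  Split: [31, 5, 43, 33] -> [31, 5] and [43, 33]
    Split: [31, 5] -> [31] and [5]
    Merge: [31] + [5] -> [5, 31]
    Split: [43, 33] -> [43] and [33]
    Merge: [43] + [33] -> [33, 43]
  Merge: [5, 31] + [33, 43] -> [5, 31, 33, 43]
  Split: [11, 29, 21, 33] -> [11, 29] and [21, 33]
    Split: [11, 29] -> [11] and [29]
    Merge: [11] + [29] -> [11, 29]
    Split: [21, 33] -> [21] and [33]
    Merge: [21] + [33] -> [21, 33]
  Merge: [11, 29] + [21, 33] -> [11, 21, 29, 33]
Merge: [5, 31, 33, 43] + [11, 21, 29, 33] -> [5, 11, 21, 29, 31, 33, 33, 43]

Final sorted array: [5, 11, 21, 29, 31, 33, 33, 43]

The merge sort proceeds by recursively splitting the array and merging sorted halves.
After all merges, the sorted array is [5, 11, 21, 29, 31, 33, 33, 43].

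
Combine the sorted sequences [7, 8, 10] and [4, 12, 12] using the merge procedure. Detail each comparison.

Merging process:

Compare 7 vs 4: take 4 from right. Merged: [4]
Compare 7 vs 12: take 7 from left. Merged: [4, 7]
Compare 8 vs 12: take 8 from left. Merged: [4, 7, 8]
Compare 10 vs 12: take 10 from left. Merged: [4, 7, 8, 10]
Append remaining from right: [12, 12]. Merged: [4, 7, 8, 10, 12, 12]

Final merged array: [4, 7, 8, 10, 12, 12]
Total comparisons: 4

The merged array is [4, 7, 8, 10, 12, 12], requiring 4 comparisons. The merge step runs in O(n) time where n is the total number of elements.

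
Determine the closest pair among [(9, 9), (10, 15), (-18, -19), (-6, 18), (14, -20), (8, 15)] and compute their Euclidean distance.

Computing all pairwise distances among 6 points:

d((9, 9), (10, 15)) = 6.0828
d((9, 9), (-18, -19)) = 38.8973
d((9, 9), (-6, 18)) = 17.4929
d((9, 9), (14, -20)) = 29.4279
d((9, 9), (8, 15)) = 6.0828
d((10, 15), (-18, -19)) = 44.0454
d((10, 15), (-6, 18)) = 16.2788
d((10, 15), (14, -20)) = 35.2278
d((10, 15), (8, 15)) = 2.0 <-- minimum
d((-18, -19), (-6, 18)) = 38.8973
d((-18, -19), (14, -20)) = 32.0156
d((-18, -19), (8, 15)) = 42.8019
d((-6, 18), (14, -20)) = 42.9418
d((-6, 18), (8, 15)) = 14.3178
d((14, -20), (8, 15)) = 35.5106

Closest pair: (10, 15) and (8, 15) with distance 2.0

The closest pair is (10, 15) and (8, 15) with Euclidean distance 2.0. For 6 points, brute-force pairwise comparison is shown above. For large n, the divide-and-conquer algorithm (sort by x, recurse on halves, check the dividing strip) achieves O(n log n).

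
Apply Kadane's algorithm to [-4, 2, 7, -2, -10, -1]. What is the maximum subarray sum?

Using Kadane's algorithm on [-4, 2, 7, -2, -10, -1]:

Scanning through the array:
Position 1 (value 2): max_ending_here = 2, max_so_far = 2
Position 2 (value 7): max_ending_here = 9, max_so_far = 9
Position 3 (value -2): max_ending_here = 7, max_so_far = 9
Position 4 (value -10): max_ending_here = -3, max_so_far = 9
Position 5 (value -1): max_ending_here = -1, max_so_far = 9

Maximum subarray: [2, 7]
Maximum sum: 9

The maximum subarray is [2, 7] with sum 9. This subarray runs from index 1 to index 2.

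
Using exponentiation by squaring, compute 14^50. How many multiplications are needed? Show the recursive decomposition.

Computing 14^50 by squaring (build up from 14^1; each line after the first costs one multiplication):

14^1 = 14
14^2 = (14^1)^2 = 14^2 = 196
14^3 = 14 * 14^2 = 14 * 196 = 2744
14^6 = (14^3)^2 = 2744^2 = 7529536
14^12 = (14^6)^2 = 7529536^2 = 56693912375296
14^24 = (14^12)^2 = 56693912375296^2 = 3214199700417740936751087616
14^25 = 14 * 14^24 = 14 * 3214199700417740936751087616 = 44998795805848373114515226624
14^50 = (14^25)^2 = 44998795805848373114515226624^2 = 2024891623976437135118764865774783290467102632746078437376

Result: 2024891623976437135118764865774783290467102632746078437376
Multiplications needed: 7 (7 lines after 14^1)

14^50 = 2024891623976437135118764865774783290467102632746078437376. Using exponentiation by squaring, this requires 7 multiplications. The key idea: if the exponent is even, square the half-power; if odd, multiply by the base once.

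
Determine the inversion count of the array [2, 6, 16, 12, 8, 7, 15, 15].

Finding inversions in [2, 6, 16, 12, 8, 7, 15, 15]:

(2, 3): arr[2]=16 > arr[3]=12
(2, 4): arr[2]=16 > arr[4]=8
(2, 5): arr[2]=16 > arr[5]=7
(2, 6): arr[2]=16 > arr[6]=15
(2, 7): arr[2]=16 > arr[7]=15
(3, 4): arr[3]=12 > arr[4]=8
(3, 5): arr[3]=12 > arr[5]=7
(4, 5): arr[4]=8 > arr[5]=7

Total inversions: 8

The array has 8 inversion(s): (2,3), (2,4), (2,5), (2,6), (2,7), (3,4), (3,5), (4,5). Each pair (i,j) satisfies i < j and arr[i] > arr[j].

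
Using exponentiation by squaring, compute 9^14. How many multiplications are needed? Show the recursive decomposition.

Computing 9^14 by squaring (build up from 9^1; each line after the first costs one multiplication):

9^1 = 9
9^2 = (9^1)^2 = 9^2 = 81
9^3 = 9 * 9^2 = 9 * 81 = 729
9^6 = (9^3)^2 = 729^2 = 531441
9^7 = 9 * 9^6 = 9 * 531441 = 4782969
9^14 = (9^7)^2 = 4782969^2 = 22876792454961

Result: 22876792454961
Multiplications needed: 5 (5 lines after 9^1)

9^14 = 22876792454961. Using exponentiation by squaring, this requires 5 multiplications. The key idea: if the exponent is even, square the half-power; if odd, multiply by the base once.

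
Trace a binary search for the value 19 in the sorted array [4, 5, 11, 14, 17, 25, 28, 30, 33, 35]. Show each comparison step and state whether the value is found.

Binary search for 19 in [4, 5, 11, 14, 17, 25, 28, 30, 33, 35]:

lo=0, hi=9, mid=4, arr[mid]=17 -> 17 < 19, search right half
lo=5, hi=9, mid=7, arr[mid]=30 -> 30 > 19, search left half
lo=5, hi=6, mid=5, arr[mid]=25 -> 25 > 19, search left half
lo=5 > hi=4, target 19 not found

Binary search determines that 19 is not in the array after 3 comparisons. The search space was exhausted without finding the target.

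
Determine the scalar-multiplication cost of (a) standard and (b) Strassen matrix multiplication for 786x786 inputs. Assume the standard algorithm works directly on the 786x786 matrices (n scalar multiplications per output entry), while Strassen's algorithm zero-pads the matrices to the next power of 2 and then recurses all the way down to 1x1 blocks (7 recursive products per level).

Matrix multiplication for 786x786 matrices:

Strassen's algorithm requires power-of-2 dimensions. Pad 786x786 to 1024x1024 (next power of 2).

Standard algorithm: 786^3 = 485587656 multiplications
Strassen's algorithm: 7^(log2(1024)) = 7^10 = 282475249 multiplications
Savings: 485587656 - 282475249 = 203112407 multiplications

Standard: 485587656 multiplications (786^3). Strassen: 282475249 multiplications (7^10, after padding to 1024x1024). Strassen reduces 8 recursive multiplications to 7 at each level.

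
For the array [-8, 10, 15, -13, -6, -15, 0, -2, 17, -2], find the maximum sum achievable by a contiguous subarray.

Using Kadane's algorithm on [-8, 10, 15, -13, -6, -15, 0, -2, 17, -2]:

Scanning through the array:
Position 1 (value 10): max_ending_here = 10, max_so_far = 10
Position 2 (value 15): max_ending_here = 25, max_so_far = 25
Position 3 (value -13): max_ending_here = 12, max_so_far = 25
Position 4 (value -6): max_ending_here = 6, max_so_far = 25
Position 5 (value -15): max_ending_here = -9, max_so_far = 25
Position 6 (value 0): max_ending_here = 0, max_so_far = 25
Position 7 (value -2): max_ending_here = -2, max_so_far = 25
Position 8 (value 17): max_ending_here = 17, max_so_far = 25
Position 9 (value -2): max_ending_here = 15, max_so_far = 25

Maximum subarray: [10, 15]
Maximum sum: 25

The maximum subarray is [10, 15] with sum 25. This subarray runs from index 1 to index 2.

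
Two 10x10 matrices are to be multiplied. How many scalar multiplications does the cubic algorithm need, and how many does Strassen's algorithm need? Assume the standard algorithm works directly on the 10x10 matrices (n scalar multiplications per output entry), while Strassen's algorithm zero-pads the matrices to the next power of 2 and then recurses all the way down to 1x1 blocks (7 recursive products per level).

Matrix multiplication for 10x10 matrices:

Strassen's algorithm requires power-of-2 dimensions. Pad 10x10 to 16x16 (next power of 2).

Standard algorithm: 10^3 = 1000 multiplications
Strassen's algorithm: 7^(log2(16)) = 7^4 = 2401 multiplications
Difference: 1000 - 2401 = -1401 (Strassen uses MORE here due to padding overhead — for small or just-over-power-of-2 n, padding can outweigh the per-level savings)

Standard: 1000 multiplications (10^3). Strassen: 2401 multiplications (7^4, after padding to 16x16). Strassen reduces 8 recursive multiplications to 7 at each level.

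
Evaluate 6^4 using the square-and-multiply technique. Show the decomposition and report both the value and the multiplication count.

Computing 6^4 by squaring (build up from 6^1; each line after the first costs one multiplication):

6^1 = 6
6^2 = (6^1)^2 = 6^2 = 36
6^4 = (6^2)^2 = 36^2 = 1296

Result: 1296
Multiplications needed: 2 (2 lines after 6^1)

6^4 = 1296. Using exponentiation by squaring, this requires 2 multiplications. The key idea: if the exponent is even, square the half-power; if odd, multiply by the base once.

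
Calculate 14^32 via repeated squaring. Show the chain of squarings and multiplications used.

Computing 14^32 by squaring (build up from 14^1; each line after the first costs one multiplication):

14^1 = 14
14^2 = (14^1)^2 = 14^2 = 196
14^4 = (14^2)^2 = 196^2 = 38416
14^8 = (14^4)^2 = 38416^2 = 1475789056
14^16 = (14^8)^2 = 1475789056^2 = 2177953337809371136
14^32 = (14^16)^2 = 2177953337809371136^2 = 4743480741674980702700443299789930496

Result: 4743480741674980702700443299789930496
Multiplications needed: 5 (5 lines after 14^1)

14^32 = 4743480741674980702700443299789930496. Using exponentiation by squaring, this requires 5 multiplications. The key idea: if the exponent is even, square the half-power; if odd, multiply by the base once.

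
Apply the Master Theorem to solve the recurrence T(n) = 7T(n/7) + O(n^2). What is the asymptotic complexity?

Master Theorem for T(n) = 7T(n/7) + O(n^2):

a = 7, b = 7, c = 2
log_b(a) = log_7(7) = 1.0000

Case 3: c = 2 > log_7(7) = 1.0000
T(n) = O(n^2) = O(n^2)

For T(n) = 7T(n/7) + O(n^2): log_7(7) = 1.0000. This is Case 3 of the Master Theorem (c > log_b(a), work dominated by root), giving O(n^2).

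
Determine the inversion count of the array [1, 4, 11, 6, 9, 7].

Finding inversions in [1, 4, 11, 6, 9, 7]:

(2, 3): arr[2]=11 > arr[3]=6
(2, 4): arr[2]=11 > arr[4]=9
(2, 5): arr[2]=11 > arr[5]=7
(4, 5): arr[4]=9 > arr[5]=7

Total inversions: 4

The array has 4 inversion(s): (2,3), (2,4), (2,5), (4,5). Each pair (i,j) satisfies i < j and arr[i] > arr[j].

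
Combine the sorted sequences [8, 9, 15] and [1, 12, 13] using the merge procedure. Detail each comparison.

Merging process:

Compare 8 vs 1: take 1 from right. Merged: [1]
Compare 8 vs 12: take 8 from left. Merged: [1, 8]
Compare 9 vs 12: take 9 from left. Merged: [1, 8, 9]
Compare 15 vs 12: take 12 from right. Merged: [1, 8, 9, 12]
Compare 15 vs 13: take 13 from right. Merged: [1, 8, 9, 12, 13]
Append remaining from left: [15]. Merged: [1, 8, 9, 12, 13, 15]

Final merged array: [1, 8, 9, 12, 13, 15]
Total comparisons: 5

The merged array is [1, 8, 9, 12, 13, 15], requiring 5 comparisons. The merge step runs in O(n) time where n is the total number of elements.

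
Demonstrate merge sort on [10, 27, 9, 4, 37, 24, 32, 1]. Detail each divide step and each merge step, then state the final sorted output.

Merge sort trace:

Split: [10, 27, 9, 4, 37, 24, 32, 1] -> [10, 27, 9, 4] and [37, 24, 32, 1]
  Split: [10, 27, 9, 4] -> [10, 27] and [9, 4]
    Split: [10, 27] -> [10] and [27]
    Merge: [10] + [27] -> [10, 27]
    Split: [9, 4] -> [9] and [4]
    Merge: [9] + [4] -> [4, 9]
  Merge: [10, 27] + [4, 9] -> [4, 9, 10, 27]
  Split: [37, 24, 32, 1] -> [37, 24] and [32, 1]
    Split: [37, 24] -> [37] and [24]
    Merge: [37] + [24] -> [24, 37]
    Split: [32, 1] -> [32] and [1]
    Merge: [32] + [1] -> [1, 32]
  Merge: [24, 37] + [1, 32] -> [1, 24, 32, 37]
Merge: [4, 9, 10, 27] + [1, 24, 32, 37] -> [1, 4, 9, 10, 24, 27, 32, 37]

Final sorted array: [1, 4, 9, 10, 24, 27, 32, 37]

The merge sort proceeds by recursively splitting the array and merging sorted halves.
After all merges, the sorted array is [1, 4, 9, 10, 24, 27, 32, 37].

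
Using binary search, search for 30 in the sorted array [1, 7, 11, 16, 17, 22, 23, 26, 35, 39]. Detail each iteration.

Binary search for 30 in [1, 7, 11, 16, 17, 22, 23, 26, 35, 39]:

lo=0, hi=9, mid=4, arr[mid]=17 -> 17 < 30, search right half
lo=5, hi=9, mid=7, arr[mid]=26 -> 26 < 30, search right half
lo=8, hi=9, mid=8, arr[mid]=35 -> 35 > 30, search left half
lo=8 > hi=7, target 30 not found

Binary search determines that 30 is not in the array after 3 comparisons. The search space was exhausted without finding the target.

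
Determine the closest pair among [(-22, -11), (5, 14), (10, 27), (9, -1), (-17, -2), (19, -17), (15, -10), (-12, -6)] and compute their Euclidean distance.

Computing all pairwise distances among 8 points:

d((-22, -11), (5, 14)) = 36.7967
d((-22, -11), (10, 27)) = 49.679
d((-22, -11), (9, -1)) = 32.573
d((-22, -11), (-17, -2)) = 10.2956
d((-22, -11), (19, -17)) = 41.4367
d((-22, -11), (15, -10)) = 37.0135
d((-22, -11), (-12, -6)) = 11.1803
d((5, 14), (10, 27)) = 13.9284
d((5, 14), (9, -1)) = 15.5242
d((5, 14), (-17, -2)) = 27.2029
d((5, 14), (19, -17)) = 34.0147
d((5, 14), (15, -10)) = 26.0
d((5, 14), (-12, -6)) = 26.2488
d((10, 27), (9, -1)) = 28.0179
d((10, 27), (-17, -2)) = 39.6232
d((10, 27), (19, -17)) = 44.911
d((10, 27), (15, -10)) = 37.3363
d((10, 27), (-12, -6)) = 39.6611
d((9, -1), (-17, -2)) = 26.0192
d((9, -1), (19, -17)) = 18.868
d((9, -1), (15, -10)) = 10.8167
d((9, -1), (-12, -6)) = 21.587
d((-17, -2), (19, -17)) = 39.0
d((-17, -2), (15, -10)) = 32.9848
d((-17, -2), (-12, -6)) = 6.4031 <-- minimum
d((19, -17), (15, -10)) = 8.0623
d((19, -17), (-12, -6)) = 32.8938
d((15, -10), (-12, -6)) = 27.2947

Closest pair: (-17, -2) and (-12, -6) with distance 6.4031

The closest pair is (-17, -2) and (-12, -6) with Euclidean distance 6.4031. For 8 points, brute-force pairwise comparison is shown above. For large n, the divide-and-conquer algorithm (sort by x, recurse on halves, check the dividing strip) achieves O(n log n).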